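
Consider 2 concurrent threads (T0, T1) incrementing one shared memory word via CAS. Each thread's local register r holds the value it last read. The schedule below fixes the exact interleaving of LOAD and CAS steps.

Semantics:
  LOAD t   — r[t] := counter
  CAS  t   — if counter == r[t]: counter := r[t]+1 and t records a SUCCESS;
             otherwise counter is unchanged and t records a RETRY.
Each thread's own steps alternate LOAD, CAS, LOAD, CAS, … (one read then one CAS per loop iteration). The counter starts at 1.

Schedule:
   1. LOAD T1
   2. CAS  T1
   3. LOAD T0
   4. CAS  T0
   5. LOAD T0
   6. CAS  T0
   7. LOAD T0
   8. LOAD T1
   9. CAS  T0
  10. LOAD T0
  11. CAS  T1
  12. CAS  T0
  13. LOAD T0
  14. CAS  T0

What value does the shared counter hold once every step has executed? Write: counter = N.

counter = 7

#1 T1 reads 1
#2 T1 CAS(1→2) writes; counter now 2
#3 T0 reads 2
#4 T0 CAS(2→3) writes; counter now 3
#5 T0 reads 3
#6 T0 CAS(3→4) writes; counter now 4
#7 T0 reads 4
#8 T1 reads 4
#9 T0 CAS(4→5) writes; counter now 5
#10 T0 reads 5
#11 T1 CAS(4→5) fails; counter now 5
#12 T0 CAS(5→6) writes; counter now 6
#13 T0 reads 6
#14 T0 CAS(6→7) writes; counter now 7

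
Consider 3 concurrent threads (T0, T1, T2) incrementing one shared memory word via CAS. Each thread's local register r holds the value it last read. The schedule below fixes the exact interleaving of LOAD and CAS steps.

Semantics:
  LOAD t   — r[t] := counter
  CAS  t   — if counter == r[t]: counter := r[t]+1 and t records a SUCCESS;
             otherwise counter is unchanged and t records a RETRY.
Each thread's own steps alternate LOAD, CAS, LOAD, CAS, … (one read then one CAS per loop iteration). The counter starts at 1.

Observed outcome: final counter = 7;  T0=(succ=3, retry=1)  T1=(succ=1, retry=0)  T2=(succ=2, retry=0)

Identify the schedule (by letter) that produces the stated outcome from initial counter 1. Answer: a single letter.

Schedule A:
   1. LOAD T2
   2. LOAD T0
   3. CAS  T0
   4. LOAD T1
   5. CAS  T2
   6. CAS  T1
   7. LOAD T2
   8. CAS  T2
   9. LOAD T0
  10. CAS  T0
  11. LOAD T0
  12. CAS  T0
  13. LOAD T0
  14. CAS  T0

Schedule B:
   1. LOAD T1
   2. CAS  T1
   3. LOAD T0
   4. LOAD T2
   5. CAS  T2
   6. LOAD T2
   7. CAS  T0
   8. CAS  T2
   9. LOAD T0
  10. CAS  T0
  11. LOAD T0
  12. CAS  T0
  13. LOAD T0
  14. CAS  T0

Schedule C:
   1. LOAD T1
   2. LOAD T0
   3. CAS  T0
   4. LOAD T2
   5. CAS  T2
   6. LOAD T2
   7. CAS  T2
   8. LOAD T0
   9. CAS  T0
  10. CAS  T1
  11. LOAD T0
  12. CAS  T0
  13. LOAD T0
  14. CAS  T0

B

Simulating candidate B:
1. LOAD T1 → mem=1 r[T1]=1 [LOAD]
2. CAS T1 → mem=2 r[T1]=1 [OK]
3. LOAD T0 → mem=2 r[T0]=2 [LOAD]
4. LOAD T2 → mem=2 r[T2]=2 [LOAD]
5. CAS T2 → mem=3 r[T2]=2 [OK]
6. LOAD T2 → mem=3 r[T2]=3 [LOAD]
7. CAS T0 → mem=3 r[T0]=2 [RETRY]
8. CAS T2 → mem=4 r[T2]=3 [OK]
9. LOAD T0 → mem=4 r[T0]=4 [LOAD]
10. CAS T0 → mem=5 r[T0]=4 [OK]
11. LOAD T0 → mem=5 r[T0]=5 [LOAD]
12. CAS T0 → mem=6 r[T0]=5 [OK]
13. LOAD T0 → mem=6 r[T0]=6 [LOAD]
14. CAS T0 → mem=7 r[T0]=6 [OK]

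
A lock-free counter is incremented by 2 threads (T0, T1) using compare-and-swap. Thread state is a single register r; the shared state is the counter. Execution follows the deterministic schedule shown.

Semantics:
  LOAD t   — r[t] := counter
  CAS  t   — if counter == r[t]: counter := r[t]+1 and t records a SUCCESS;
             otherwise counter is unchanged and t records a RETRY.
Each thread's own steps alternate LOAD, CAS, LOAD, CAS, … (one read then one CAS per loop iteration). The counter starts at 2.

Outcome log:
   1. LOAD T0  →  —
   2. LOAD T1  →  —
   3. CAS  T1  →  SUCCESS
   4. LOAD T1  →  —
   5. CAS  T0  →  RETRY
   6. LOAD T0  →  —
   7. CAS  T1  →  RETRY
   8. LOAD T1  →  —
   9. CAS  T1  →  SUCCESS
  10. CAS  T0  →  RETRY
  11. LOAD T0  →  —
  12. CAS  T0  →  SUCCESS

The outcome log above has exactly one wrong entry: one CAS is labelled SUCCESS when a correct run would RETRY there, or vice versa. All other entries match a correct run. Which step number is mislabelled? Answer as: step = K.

step = 7

Re-executing:
[1] T0.load  rd  (counter 2, T0.r 2)
[2] T1.load  rd  (counter 2, T1.r 2)
[3] T1.cas  hit  (counter 3, T1.r 2)
[4] T1.load  rd  (counter 3, T1.r 3)
[5] T0.cas  miss  (counter 3, T0.r 2)
[6] T0.load  rd  (counter 3, T0.r 3)
[7] T1.cas  hit  (counter 4, T1.r 3)
[8] T1.load  rd  (counter 4, T1.r 4)
[9] T1.cas  hit  (counter 5, T1.r 4)
[10] T0.cas  miss  (counter 5, T0.r 3)
[11] T0.load  rd  (counter 5, T0.r 5)
[12] T0.cas  hit  (counter 6, T0.r 5)
Log disagrees first at step 7.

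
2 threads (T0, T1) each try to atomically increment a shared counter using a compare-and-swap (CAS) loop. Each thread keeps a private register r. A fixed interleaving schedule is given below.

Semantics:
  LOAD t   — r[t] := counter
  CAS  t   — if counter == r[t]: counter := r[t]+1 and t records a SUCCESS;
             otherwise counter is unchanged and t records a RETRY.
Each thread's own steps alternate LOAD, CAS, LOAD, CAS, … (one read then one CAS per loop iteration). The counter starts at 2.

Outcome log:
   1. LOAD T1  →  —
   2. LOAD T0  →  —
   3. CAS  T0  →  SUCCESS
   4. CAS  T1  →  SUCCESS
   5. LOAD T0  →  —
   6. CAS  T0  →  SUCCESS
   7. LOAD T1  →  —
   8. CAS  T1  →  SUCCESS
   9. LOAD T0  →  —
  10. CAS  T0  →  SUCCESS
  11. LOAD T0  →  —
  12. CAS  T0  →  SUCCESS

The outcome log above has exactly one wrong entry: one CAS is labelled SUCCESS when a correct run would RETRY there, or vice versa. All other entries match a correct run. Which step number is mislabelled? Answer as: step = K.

Re-executing:
step 1: T1 LOAD ⇒ load; ctr=2 reg=2
step 2: T0 LOAD ⇒ load; ctr=2 reg=2
step 3: T0 CAS ⇒ ok; ctr=3 reg=2
step 4: T1 CAS ⇒ retry; ctr=3 reg=2
step 5: T0 LOAD ⇒ load; ctr=3 reg=3
step 6: T0 CAS ⇒ ok; ctr=4 reg=3
step 7: T1 LOAD ⇒ load; ctr=4 reg=4
step 8: T1 CAS ⇒ ok; ctr=5 reg=4
step 9: T0 LOAD ⇒ load; ctr=5 reg=5
step 10: T0 CAS ⇒ ok; ctr=6 reg=5
step 11: T0 LOAD ⇒ load; ctr=6 reg=6
step 12: T0 CAS ⇒ ok; ctr=7 reg=6
Mismatch at 4.

step = 4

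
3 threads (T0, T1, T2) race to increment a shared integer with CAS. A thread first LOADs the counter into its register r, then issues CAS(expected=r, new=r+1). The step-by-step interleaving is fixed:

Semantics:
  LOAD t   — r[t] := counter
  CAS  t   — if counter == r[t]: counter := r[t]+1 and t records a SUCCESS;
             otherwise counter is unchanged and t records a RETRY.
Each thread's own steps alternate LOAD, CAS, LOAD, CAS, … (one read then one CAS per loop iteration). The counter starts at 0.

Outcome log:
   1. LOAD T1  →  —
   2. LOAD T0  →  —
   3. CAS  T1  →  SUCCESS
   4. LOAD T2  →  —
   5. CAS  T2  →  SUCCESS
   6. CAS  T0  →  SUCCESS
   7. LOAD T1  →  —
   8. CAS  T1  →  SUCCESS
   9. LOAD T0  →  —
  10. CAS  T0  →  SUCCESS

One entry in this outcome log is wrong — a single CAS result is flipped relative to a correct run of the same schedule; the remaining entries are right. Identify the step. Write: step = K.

step = 6

Re-executing:
1. LOAD T1 → mem=0 r[T1]=0 [LOAD]
2. LOAD T0 → mem=0 r[T0]=0 [LOAD]
3. CAS T1 → mem=1 r[T1]=0 [OK]
4. LOAD T2 → mem=1 r[T2]=1 [LOAD]
5. CAS T2 → mem=2 r[T2]=1 [OK]
6. CAS T0 → mem=2 r[T0]=0 [RETRY]
7. LOAD T1 → mem=2 r[T1]=2 [LOAD]
8. CAS T1 → mem=3 r[T1]=2 [OK]
9. LOAD T0 → mem=3 r[T0]=3 [LOAD]
10. CAS T0 → mem=4 r[T0]=3 [OK]
Flip is step 6.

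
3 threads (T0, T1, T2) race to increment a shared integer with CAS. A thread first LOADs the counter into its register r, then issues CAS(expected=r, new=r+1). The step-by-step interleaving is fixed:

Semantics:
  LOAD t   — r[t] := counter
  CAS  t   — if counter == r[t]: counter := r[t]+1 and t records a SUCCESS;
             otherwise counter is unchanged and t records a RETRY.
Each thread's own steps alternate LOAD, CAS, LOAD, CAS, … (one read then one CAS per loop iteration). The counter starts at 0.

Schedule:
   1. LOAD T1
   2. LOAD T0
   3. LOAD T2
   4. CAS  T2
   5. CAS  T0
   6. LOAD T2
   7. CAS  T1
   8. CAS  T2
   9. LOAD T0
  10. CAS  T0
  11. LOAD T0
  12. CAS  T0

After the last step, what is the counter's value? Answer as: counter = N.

counter = 4

   1) LOAD T1:  M=0  r_T1=0
   2) LOAD T0:  M=0  r_T0=0
   3) LOAD T2:  M=0  r_T2=0
   4) CAS  T2:  M=1  r_T2=0 ✓
   5) CAS  T0:  M=1  r_T0=0 ✗
   6) LOAD T2:  M=1  r_T2=1
   7) CAS  T1:  M=1  r_T1=0 ✗
   8) CAS  T2:  M=2  r_T2=1 ✓
   9) LOAD T0:  M=2  r_T0=2
  10) CAS  T0:  M=3  r_T0=2 ✓
  11) LOAD T0:  M=3  r_T0=3
  12) CAS  T0:  M=4  r_T0=3 ✓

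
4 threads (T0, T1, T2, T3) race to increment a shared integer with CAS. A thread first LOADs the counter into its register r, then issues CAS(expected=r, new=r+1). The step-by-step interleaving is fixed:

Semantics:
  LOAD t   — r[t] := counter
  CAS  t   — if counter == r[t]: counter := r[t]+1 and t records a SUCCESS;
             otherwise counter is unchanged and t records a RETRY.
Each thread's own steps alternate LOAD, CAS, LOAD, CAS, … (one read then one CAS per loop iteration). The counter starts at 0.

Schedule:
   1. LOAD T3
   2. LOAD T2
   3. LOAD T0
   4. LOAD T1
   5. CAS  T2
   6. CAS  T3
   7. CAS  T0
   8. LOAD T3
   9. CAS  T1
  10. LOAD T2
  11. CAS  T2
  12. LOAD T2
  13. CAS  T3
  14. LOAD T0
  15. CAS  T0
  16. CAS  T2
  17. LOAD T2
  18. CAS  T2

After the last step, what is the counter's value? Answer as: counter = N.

   1) LOAD T3:  M=0  r_T3=0
   2) LOAD T2:  M=0  r_T2=0
   3) LOAD T0:  M=0  r_T0=0
   4) LOAD T1:  M=0  r_T1=0
   5) CAS  T2:  M=1  r_T2=0 ✓
   6) CAS  T3:  M=1  r_T3=0 ✗
   7) CAS  T0:  M=1  r_T0=0 ✗
   8) LOAD T3:  M=1  r_T3=1
   9) CAS  T1:  M=1  r_T1=0 ✗
  10) LOAD T2:  M=1  r_T2=1
  11) CAS  T2:  M=2  r_T2=1 ✓
  12) LOAD T2:  M=2  r_T2=2
  13) CAS  T3:  M=2  r_T3=1 ✗
  14) LOAD T0:  M=2  r_T0=2
  15) CAS  T0:  M=3  r_T0=2 ✓
  16) CAS  T2:  M=3  r_T2=2 ✗
  17) LOAD T2:  M=3  r_T2=3
  18) CAS  T2:  M=4  r_T2=3 ✓

counter = 4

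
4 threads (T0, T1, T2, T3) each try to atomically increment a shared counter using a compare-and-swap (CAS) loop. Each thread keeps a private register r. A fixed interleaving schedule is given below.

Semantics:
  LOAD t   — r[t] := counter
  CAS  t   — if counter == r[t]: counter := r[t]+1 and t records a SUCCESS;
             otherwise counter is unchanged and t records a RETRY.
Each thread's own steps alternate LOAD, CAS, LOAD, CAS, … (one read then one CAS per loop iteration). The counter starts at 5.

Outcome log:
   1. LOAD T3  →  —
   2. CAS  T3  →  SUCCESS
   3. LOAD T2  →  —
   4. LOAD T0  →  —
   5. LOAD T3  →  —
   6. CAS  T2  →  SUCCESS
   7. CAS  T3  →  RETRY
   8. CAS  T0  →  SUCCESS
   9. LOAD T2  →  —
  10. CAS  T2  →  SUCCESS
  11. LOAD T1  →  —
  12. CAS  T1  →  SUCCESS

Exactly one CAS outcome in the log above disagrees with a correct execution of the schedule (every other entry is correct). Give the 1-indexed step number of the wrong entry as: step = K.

step = 8

Reference trace:
   1) LOAD T3:  M=5  r_T3=5
   2) CAS  T3:  M=6  r_T3=5 ✓
   3) LOAD T2:  M=6  r_T2=6
   4) LOAD T0:  M=6  r_T0=6
   5) LOAD T3:  M=6  r_T3=6
   6) CAS  T2:  M=7  r_T2=6 ✓
   7) CAS  T3:  M=7  r_T3=6 ✗
   8) CAS  T0:  M=7  r_T0=6 ✗
   9) LOAD T2:  M=7  r_T2=7
  10) CAS  T2:  M=8  r_T2=7 ✓
  11) LOAD T1:  M=8  r_T1=8
  12) CAS  T1:  M=9  r_T1=8 ✓
Mismatch at 8.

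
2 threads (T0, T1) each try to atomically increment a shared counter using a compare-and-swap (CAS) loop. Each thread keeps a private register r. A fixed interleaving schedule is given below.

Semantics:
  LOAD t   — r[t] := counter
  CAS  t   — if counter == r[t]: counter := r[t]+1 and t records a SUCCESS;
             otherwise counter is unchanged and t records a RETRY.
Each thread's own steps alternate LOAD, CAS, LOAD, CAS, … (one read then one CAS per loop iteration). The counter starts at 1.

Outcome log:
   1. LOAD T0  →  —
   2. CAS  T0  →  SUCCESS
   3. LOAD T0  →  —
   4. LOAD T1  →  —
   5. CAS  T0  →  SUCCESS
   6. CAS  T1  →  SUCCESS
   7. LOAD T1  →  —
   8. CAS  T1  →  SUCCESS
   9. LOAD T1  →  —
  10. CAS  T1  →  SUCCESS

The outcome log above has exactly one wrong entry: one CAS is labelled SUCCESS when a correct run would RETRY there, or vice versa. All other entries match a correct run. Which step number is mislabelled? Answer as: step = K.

Reference trace:
T0 LOAD — after: cnt=1, r=1 — load
T0 CAS — after: cnt=2, r=1 — ok
T0 LOAD — after: cnt=2, r=2 — load
T1 LOAD — after: cnt=2, r=2 — load
T0 CAS — after: cnt=3, r=2 — ok
T1 CAS — after: cnt=3, r=2 — retry
T1 LOAD — after: cnt=3, r=3 — load
T1 CAS — after: cnt=4, r=3 — ok
T1 LOAD — after: cnt=4, r=4 — load
T1 CAS — after: cnt=5, r=4 — ok
Log disagrees first at step 6.

step = 6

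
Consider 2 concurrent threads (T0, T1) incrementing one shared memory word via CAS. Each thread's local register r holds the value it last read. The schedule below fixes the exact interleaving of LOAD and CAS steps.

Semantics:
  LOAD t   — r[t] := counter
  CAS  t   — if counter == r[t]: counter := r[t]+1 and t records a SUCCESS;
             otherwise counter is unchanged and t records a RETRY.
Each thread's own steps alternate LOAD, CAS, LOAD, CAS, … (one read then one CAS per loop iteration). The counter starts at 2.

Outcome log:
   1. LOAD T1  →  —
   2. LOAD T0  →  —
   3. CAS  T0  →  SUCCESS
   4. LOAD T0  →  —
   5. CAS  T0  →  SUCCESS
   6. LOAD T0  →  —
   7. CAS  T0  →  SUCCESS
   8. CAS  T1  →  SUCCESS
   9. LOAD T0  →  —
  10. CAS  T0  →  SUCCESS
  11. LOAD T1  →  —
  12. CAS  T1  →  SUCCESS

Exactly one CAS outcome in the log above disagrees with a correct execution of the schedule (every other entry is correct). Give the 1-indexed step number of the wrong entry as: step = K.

Re-executing:
1. LOAD T1 → mem=2 r[T1]=2 [LOAD]
2. LOAD T0 → mem=2 r[T0]=2 [LOAD]
3. CAS T0 → mem=3 r[T0]=2 [OK]
4. LOAD T0 → mem=3 r[T0]=3 [LOAD]
5. CAS T0 → mem=4 r[T0]=3 [OK]
6. LOAD T0 → mem=4 r[T0]=4 [LOAD]
7. CAS T0 → mem=5 r[T0]=4 [OK]
8. CAS T1 → mem=5 r[T1]=2 [RETRY]
9. LOAD T0 → mem=5 r[T0]=5 [LOAD]
10. CAS T0 → mem=6 r[T0]=5 [OK]
11. LOAD T1 → mem=6 r[T1]=6 [LOAD]
12. CAS T1 → mem=7 r[T1]=6 [OK]
Flip is step 8.

step = 8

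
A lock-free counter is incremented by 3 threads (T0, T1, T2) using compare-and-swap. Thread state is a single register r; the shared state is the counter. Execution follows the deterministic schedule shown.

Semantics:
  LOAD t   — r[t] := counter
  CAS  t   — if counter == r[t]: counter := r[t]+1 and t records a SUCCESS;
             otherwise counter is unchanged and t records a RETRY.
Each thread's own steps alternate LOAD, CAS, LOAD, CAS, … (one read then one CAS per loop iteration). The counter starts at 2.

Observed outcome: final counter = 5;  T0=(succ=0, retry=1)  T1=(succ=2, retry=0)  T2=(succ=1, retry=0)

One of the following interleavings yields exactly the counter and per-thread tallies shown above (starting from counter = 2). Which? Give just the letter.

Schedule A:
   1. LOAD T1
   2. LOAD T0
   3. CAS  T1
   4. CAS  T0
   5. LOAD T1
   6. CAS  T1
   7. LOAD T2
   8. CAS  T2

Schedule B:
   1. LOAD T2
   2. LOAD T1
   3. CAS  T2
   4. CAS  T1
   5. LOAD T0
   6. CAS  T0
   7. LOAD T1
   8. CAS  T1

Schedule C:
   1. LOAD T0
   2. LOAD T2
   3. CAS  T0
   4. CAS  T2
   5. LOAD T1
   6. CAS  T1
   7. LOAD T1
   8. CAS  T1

Simulating candidate A:
T1 LOAD — after: cnt=2, r=2 — load
T0 LOAD — after: cnt=2, r=2 — load
T1 CAS — after: cnt=3, r=2 — ok
T0 CAS — after: cnt=3, r=2 — retry
T1 LOAD — after: cnt=3, r=3 — load
T1 CAS — after: cnt=4, r=3 — ok
T2 LOAD — after: cnt=4, r=4 — load
T2 CAS — after: cnt=5, r=4 — ok

A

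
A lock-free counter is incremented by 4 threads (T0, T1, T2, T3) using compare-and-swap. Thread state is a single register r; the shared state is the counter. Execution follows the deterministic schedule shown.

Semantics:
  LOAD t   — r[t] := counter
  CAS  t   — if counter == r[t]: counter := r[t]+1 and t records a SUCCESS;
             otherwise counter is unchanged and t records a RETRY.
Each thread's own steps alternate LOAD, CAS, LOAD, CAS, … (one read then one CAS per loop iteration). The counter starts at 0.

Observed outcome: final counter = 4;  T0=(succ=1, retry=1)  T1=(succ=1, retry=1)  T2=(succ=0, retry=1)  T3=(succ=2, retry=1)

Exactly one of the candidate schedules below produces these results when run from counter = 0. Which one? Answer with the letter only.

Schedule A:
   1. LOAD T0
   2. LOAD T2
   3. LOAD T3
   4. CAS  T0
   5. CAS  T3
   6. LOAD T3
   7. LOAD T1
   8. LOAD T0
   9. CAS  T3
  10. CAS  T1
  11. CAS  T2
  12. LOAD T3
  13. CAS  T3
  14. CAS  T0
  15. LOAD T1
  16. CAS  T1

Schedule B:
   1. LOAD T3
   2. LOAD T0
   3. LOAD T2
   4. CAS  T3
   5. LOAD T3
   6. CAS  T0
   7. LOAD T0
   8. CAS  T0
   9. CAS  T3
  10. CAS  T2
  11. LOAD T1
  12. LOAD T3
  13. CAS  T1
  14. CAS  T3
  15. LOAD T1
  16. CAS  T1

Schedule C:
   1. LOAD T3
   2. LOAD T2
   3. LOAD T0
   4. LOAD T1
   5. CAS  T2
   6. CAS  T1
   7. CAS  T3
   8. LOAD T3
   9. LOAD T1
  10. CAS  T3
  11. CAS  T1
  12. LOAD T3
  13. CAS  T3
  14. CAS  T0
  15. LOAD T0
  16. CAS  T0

A

Run A:
   1) LOAD T0:  M=0  r_T0=0
   2) LOAD T2:  M=0  r_T2=0
   3) LOAD T3:  M=0  r_T3=0
   4) CAS  T0:  M=1  r_T0=0 ✓
   5) CAS  T3:  M=1  r_T3=0 ✗
   6) LOAD T3:  M=1  r_T3=1
   7) LOAD T1:  M=1  r_T1=1
   8) LOAD T0:  M=1  r_T0=1
   9) CAS  T3:  M=2  r_T3=1 ✓
  10) CAS  T1:  M=2  r_T1=1 ✗
  11) CAS  T2:  M=2  r_T2=0 ✗
  12) LOAD T3:  M=2  r_T3=2
  13) CAS  T3:  M=3  r_T3=2 ✓
  14) CAS  T0:  M=3  r_T0=1 ✗
  15) LOAD T1:  M=3  r_T1=3
  16) CAS  T1:  M=4  r_T1=3 ✓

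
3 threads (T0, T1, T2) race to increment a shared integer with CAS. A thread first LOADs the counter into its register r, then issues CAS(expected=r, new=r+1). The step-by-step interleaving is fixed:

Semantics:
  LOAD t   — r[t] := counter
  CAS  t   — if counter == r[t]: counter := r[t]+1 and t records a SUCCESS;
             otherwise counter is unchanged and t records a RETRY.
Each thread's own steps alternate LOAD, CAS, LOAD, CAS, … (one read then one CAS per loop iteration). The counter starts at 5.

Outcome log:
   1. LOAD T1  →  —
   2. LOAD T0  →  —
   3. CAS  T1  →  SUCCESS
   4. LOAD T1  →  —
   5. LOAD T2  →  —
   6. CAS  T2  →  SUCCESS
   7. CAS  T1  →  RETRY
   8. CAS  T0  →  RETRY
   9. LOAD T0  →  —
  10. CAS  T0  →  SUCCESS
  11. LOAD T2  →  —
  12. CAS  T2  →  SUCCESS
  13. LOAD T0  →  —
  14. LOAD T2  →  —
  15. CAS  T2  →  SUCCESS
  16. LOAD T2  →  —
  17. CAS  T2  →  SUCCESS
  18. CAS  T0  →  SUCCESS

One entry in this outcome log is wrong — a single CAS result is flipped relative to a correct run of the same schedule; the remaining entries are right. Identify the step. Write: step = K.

Reference trace:
1. LOAD T1 → mem=5 r[T1]=5 [LOAD]
2. LOAD T0 → mem=5 r[T0]=5 [LOAD]
3. CAS T1 → mem=6 r[T1]=5 [OK]
4. LOAD T1 → mem=6 r[T1]=6 [LOAD]
5. LOAD T2 → mem=6 r[T2]=6 [LOAD]
6. CAS T2 → mem=7 r[T2]=6 [OK]
7. CAS T1 → mem=7 r[T1]=6 [RETRY]
8. CAS T0 → mem=7 r[T0]=5 [RETRY]
9. LOAD T0 → mem=7 r[T0]=7 [LOAD]
10. CAS T0 → mem=8 r[T0]=7 [OK]
11. LOAD T2 → mem=8 r[T2]=8 [LOAD]
12. CAS T2 → mem=9 r[T2]=8 [OK]
13. LOAD T0 → mem=9 r[T0]=9 [LOAD]
14. LOAD T2 → mem=9 r[T2]=9 [LOAD]
15. CAS T2 → mem=10 r[T2]=9 [OK]
16. LOAD T2 → mem=10 r[T2]=10 [LOAD]
17. CAS T2 → mem=11 r[T2]=10 [OK]
18. CAS T0 → mem=11 r[T0]=9 [RETRY]
Mismatch at 18.

step = 18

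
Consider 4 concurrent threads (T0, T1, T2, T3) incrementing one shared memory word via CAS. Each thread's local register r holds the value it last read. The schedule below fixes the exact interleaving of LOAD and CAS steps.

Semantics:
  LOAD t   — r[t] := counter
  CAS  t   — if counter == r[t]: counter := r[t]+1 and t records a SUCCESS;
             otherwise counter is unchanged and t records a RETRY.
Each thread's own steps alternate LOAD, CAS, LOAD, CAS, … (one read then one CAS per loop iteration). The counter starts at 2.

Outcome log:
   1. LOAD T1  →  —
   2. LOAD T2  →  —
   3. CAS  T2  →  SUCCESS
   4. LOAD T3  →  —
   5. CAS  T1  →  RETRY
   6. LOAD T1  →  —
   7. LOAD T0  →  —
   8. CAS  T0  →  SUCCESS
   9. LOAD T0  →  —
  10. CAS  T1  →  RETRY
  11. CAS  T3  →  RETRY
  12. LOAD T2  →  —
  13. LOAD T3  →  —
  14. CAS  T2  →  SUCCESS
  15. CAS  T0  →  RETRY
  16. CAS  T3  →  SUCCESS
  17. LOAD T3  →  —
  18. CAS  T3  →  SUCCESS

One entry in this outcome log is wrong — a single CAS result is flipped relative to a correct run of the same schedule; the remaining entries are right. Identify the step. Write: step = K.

Correct run:
1. LOAD T1 → mem=2 r[T1]=2 [LOAD]
2. LOAD T2 → mem=2 r[T2]=2 [LOAD]
3. CAS T2 → mem=3 r[T2]=2 [OK]
4. LOAD T3 → mem=3 r[T3]=3 [LOAD]
5. CAS T1 → mem=3 r[T1]=2 [RETRY]
6. LOAD T1 → mem=3 r[T1]=3 [LOAD]
7. LOAD T0 → mem=3 r[T0]=3 [LOAD]
8. CAS T0 → mem=4 r[T0]=3 [OK]
9. LOAD T0 → mem=4 r[T0]=4 [LOAD]
10. CAS T1 → mem=4 r[T1]=3 [RETRY]
11. CAS T3 → mem=4 r[T3]=3 [RETRY]
12. LOAD T2 → mem=4 r[T2]=4 [LOAD]
13. LOAD T3 → mem=4 r[T3]=4 [LOAD]
14. CAS T2 → mem=5 r[T2]=4 [OK]
15. CAS T0 → mem=5 r[T0]=4 [RETRY]
16. CAS T3 → mem=5 r[T3]=4 [RETRY]
17. LOAD T3 → mem=5 r[T3]=5 [LOAD]
18. CAS T3 → mem=6 r[T3]=5 [OK]
Flip is step 16.

step = 16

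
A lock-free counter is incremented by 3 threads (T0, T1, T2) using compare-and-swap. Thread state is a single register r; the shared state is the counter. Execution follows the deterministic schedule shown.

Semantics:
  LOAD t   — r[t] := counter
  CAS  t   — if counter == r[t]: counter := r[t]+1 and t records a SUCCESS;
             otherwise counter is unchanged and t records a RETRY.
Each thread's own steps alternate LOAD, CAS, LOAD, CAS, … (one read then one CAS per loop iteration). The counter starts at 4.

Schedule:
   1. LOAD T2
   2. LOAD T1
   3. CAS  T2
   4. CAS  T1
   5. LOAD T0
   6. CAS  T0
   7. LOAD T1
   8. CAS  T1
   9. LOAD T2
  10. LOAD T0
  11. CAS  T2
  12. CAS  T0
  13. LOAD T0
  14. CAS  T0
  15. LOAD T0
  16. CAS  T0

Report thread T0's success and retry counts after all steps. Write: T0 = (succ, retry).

step 1: T2 LOAD ⇒ load; ctr=4 reg=4
step 2: T1 LOAD ⇒ load; ctr=4 reg=4
step 3: T2 CAS ⇒ ok; ctr=5 reg=4
step 4: T1 CAS ⇒ retry; ctr=5 reg=4
step 5: T0 LOAD ⇒ load; ctr=5 reg=5
step 6: T0 CAS ⇒ ok; ctr=6 reg=5
step 7: T1 LOAD ⇒ load; ctr=6 reg=6
step 8: T1 CAS ⇒ ok; ctr=7 reg=6
step 9: T2 LOAD ⇒ load; ctr=7 reg=7
step 10: T0 LOAD ⇒ load; ctr=7 reg=7
step 11: T2 CAS ⇒ ok; ctr=8 reg=7
step 12: T0 CAS ⇒ retry; ctr=8 reg=7
step 13: T0 LOAD ⇒ load; ctr=8 reg=8
step 14: T0 CAS ⇒ ok; ctr=9 reg=8
step 15: T0 LOAD ⇒ load; ctr=9 reg=9
step 16: T0 CAS ⇒ ok; ctr=10 reg=9

T0 = (3, 1)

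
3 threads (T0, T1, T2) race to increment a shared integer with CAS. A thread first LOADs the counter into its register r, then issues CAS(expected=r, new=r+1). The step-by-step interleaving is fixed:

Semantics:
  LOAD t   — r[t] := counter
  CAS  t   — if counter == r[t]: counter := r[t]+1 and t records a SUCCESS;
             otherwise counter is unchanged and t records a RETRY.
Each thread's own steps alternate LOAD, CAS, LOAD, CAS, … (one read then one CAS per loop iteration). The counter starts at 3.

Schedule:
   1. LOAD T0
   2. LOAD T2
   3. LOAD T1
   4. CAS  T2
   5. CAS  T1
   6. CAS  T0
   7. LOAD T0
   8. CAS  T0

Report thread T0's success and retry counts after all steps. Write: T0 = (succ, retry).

T0 = (1, 1)

   1) LOAD T0:  M=3  r_T0=3
   2) LOAD T2:  M=3  r_T2=3
   3) LOAD T1:  M=3  r_T1=3
   4) CAS  T2:  M=4  r_T2=3 ✓
   5) CAS  T1:  M=4  r_T1=3 ✗
   6) CAS  T0:  M=4  r_T0=3 ✗
   7) LOAD T0:  M=4  r_T0=4
   8) CAS  T0:  M=5  r_T0=4 ✓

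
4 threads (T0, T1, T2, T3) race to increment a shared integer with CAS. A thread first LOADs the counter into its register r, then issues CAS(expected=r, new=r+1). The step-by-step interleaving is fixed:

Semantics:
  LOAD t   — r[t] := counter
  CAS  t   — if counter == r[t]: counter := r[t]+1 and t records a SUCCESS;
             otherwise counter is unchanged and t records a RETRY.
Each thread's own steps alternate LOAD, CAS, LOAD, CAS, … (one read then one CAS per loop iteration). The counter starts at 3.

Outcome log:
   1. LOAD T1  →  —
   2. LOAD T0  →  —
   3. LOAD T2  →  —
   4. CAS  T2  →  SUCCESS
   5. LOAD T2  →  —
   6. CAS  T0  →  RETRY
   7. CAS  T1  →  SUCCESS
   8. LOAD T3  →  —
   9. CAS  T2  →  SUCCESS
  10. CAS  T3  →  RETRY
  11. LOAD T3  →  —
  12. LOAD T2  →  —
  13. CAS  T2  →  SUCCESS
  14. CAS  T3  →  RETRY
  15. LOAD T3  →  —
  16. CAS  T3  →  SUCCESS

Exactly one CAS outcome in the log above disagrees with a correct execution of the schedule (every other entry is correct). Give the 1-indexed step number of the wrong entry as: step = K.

Re-executing:
step 1: T1 LOAD ⇒ load; ctr=3 reg=3
step 2: T0 LOAD ⇒ load; ctr=3 reg=3
step 3: T2 LOAD ⇒ load; ctr=3 reg=3
step 4: T2 CAS ⇒ ok; ctr=4 reg=3
step 5: T2 LOAD ⇒ load; ctr=4 reg=4
step 6: T0 CAS ⇒ retry; ctr=4 reg=3
step 7: T1 CAS ⇒ retry; ctr=4 reg=3
step 8: T3 LOAD ⇒ load; ctr=4 reg=4
step 9: T2 CAS ⇒ ok; ctr=5 reg=4
step 10: T3 CAS ⇒ retry; ctr=5 reg=4
step 11: T3 LOAD ⇒ load; ctr=5 reg=5
step 12: T2 LOAD ⇒ load; ctr=5 reg=5
step 13: T2 CAS ⇒ ok; ctr=6 reg=5
step 14: T3 CAS ⇒ retry; ctr=6 reg=5
step 15: T3 LOAD ⇒ load; ctr=6 reg=6
step 16: T3 CAS ⇒ ok; ctr=7 reg=6
Flip is step 7.

step = 7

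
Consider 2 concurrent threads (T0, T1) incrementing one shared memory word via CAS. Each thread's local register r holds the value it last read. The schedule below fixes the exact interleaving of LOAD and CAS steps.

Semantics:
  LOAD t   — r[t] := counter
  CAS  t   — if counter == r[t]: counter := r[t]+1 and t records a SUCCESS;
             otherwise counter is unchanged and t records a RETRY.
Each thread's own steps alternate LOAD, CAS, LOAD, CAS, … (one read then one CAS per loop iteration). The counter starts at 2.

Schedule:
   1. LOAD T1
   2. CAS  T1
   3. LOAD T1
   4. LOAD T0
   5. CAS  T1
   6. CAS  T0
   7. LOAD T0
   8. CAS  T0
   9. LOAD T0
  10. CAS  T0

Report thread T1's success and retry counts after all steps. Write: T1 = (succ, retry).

T1 = (2, 0)

   1) LOAD T1:  M=2  r_T1=2
   2) CAS  T1:  M=3  r_T1=2 ✓
   3) LOAD T1:  M=3  r_T1=3
   4) LOAD T0:  M=3  r_T0=3
   5) CAS  T1:  M=4  r_T1=3 ✓
   6) CAS  T0:  M=4  r_T0=3 ✗
   7) LOAD T0:  M=4  r_T0=4
   8) CAS  T0:  M=5  r_T0=4 ✓
   9) LOAD T0:  M=5  r_T0=5
  10) CAS  T0:  M=6  r_T0=5 ✓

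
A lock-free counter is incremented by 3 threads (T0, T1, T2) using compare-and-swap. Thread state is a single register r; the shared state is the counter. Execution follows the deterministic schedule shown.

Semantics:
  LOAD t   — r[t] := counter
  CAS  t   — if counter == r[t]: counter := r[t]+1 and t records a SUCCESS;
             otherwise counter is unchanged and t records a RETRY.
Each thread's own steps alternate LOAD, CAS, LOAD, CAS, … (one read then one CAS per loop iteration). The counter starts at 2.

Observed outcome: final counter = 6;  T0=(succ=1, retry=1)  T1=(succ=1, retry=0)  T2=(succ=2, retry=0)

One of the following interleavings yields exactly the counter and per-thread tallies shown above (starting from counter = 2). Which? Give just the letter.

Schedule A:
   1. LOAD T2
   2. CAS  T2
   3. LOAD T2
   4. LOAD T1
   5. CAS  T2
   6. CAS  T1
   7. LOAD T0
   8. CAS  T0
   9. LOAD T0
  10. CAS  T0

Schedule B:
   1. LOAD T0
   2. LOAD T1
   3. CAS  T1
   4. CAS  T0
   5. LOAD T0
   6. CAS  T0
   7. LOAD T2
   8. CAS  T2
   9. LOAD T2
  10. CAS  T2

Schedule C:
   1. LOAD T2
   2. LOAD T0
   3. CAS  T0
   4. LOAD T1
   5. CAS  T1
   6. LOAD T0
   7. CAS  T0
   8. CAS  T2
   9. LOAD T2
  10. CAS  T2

B

Tracing schedule B:
1. LOAD T0 → mem=2 r[T0]=2 [LOAD]
2. LOAD T1 → mem=2 r[T1]=2 [LOAD]
3. CAS T1 → mem=3 r[T1]=2 [OK]
4. CAS T0 → mem=3 r[T0]=2 [RETRY]
5. LOAD T0 → mem=3 r[T0]=3 [LOAD]
6. CAS T0 → mem=4 r[T0]=3 [OK]
7. LOAD T2 → mem=4 r[T2]=4 [LOAD]
8. CAS T2 → mem=5 r[T2]=4 [OK]
9. LOAD T2 → mem=5 r[T2]=5 [LOAD]
10. CAS T2 → mem=6 r[T2]=5 [OK]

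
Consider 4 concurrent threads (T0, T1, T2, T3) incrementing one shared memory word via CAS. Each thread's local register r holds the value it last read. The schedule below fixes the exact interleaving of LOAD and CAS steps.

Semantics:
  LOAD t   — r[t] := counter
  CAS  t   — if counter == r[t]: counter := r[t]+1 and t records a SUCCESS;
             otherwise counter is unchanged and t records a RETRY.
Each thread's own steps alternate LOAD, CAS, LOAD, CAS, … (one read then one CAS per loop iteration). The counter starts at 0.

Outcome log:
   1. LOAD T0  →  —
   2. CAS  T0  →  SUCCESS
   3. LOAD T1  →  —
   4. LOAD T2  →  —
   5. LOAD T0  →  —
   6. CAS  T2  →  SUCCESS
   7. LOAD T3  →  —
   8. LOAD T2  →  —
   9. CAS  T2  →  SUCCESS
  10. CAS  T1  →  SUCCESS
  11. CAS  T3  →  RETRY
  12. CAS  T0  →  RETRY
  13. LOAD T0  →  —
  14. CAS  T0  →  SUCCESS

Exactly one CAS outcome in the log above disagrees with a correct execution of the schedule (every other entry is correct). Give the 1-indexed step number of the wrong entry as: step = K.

step = 10

Reference trace:
[1] T0.load  rd  (counter 0, T0.r 0)
[2] T0.cas  hit  (counter 1, T0.r 0)
[3] T1.load  rd  (counter 1, T1.r 1)
[4] T2.load  rd  (counter 1, T2.r 1)
[5] T0.load  rd  (counter 1, T0.r 1)
[6] T2.cas  hit  (counter 2, T2.r 1)
[7] T3.load  rd  (counter 2, T3.r 2)
[8] T2.load  rd  (counter 2, T2.r 2)
[9] T2.cas  hit  (counter 3, T2.r 2)
[10] T1.cas  miss  (counter 3, T1.r 1)
[11] T3.cas  miss  (counter 3, T3.r 2)
[12] T0.cas  miss  (counter 3, T0.r 1)
[13] T0.load  rd  (counter 3, T0.r 3)
[14] T0.cas  hit  (counter 4, T0.r 3)
Mismatch at 10.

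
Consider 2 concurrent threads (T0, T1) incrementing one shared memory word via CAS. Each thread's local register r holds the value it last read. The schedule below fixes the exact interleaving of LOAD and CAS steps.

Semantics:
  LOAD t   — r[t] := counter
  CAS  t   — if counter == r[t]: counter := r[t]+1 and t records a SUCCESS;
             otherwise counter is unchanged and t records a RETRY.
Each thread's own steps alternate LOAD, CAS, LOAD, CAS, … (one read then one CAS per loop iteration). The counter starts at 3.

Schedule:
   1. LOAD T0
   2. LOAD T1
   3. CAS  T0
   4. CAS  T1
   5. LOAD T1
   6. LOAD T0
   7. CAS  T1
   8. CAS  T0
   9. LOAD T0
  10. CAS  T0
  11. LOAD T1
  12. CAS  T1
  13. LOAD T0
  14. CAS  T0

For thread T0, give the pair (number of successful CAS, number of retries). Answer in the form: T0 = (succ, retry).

T0 = (3, 1)

   1) LOAD T0:  M=3  r_T0=3
   2) LOAD T1:  M=3  r_T1=3
   3) CAS  T0:  M=4  r_T0=3 ✓
   4) CAS  T1:  M=4  r_T1=3 ✗
   5) LOAD T1:  M=4  r_T1=4
   6) LOAD T0:  M=4  r_T0=4
   7) CAS  T1:  M=5  r_T1=4 ✓
   8) CAS  T0:  M=5  r_T0=4 ✗
   9) LOAD T0:  M=5  r_T0=5
  10) CAS  T0:  M=6  r_T0=5 ✓
  11) LOAD T1:  M=6  r_T1=6
  12) CAS  T1:  M=7  r_T1=6 ✓
  13) LOAD T0:  M=7  r_T0=7
  14) CAS  T0:  M=8  r_T0=7 ✓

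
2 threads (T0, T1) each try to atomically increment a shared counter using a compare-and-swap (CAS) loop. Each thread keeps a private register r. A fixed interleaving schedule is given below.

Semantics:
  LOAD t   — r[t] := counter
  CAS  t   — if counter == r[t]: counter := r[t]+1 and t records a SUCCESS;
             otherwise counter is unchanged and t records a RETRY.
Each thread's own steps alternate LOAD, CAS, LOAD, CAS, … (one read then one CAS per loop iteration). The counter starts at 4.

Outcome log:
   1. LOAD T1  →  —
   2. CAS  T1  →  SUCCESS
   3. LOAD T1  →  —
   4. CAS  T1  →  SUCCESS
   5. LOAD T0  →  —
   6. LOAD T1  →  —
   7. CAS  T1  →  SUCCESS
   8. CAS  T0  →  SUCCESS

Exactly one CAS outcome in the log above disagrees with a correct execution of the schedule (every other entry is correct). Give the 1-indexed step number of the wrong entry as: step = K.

Reference trace:
step 1: T1 LOAD ⇒ load; ctr=4 reg=4
step 2: T1 CAS ⇒ ok; ctr=5 reg=4
step 3: T1 LOAD ⇒ load; ctr=5 reg=5
step 4: T1 CAS ⇒ ok; ctr=6 reg=5
step 5: T0 LOAD ⇒ load; ctr=6 reg=6
step 6: T1 LOAD ⇒ load; ctr=6 reg=6
step 7: T1 CAS ⇒ ok; ctr=7 reg=6
step 8: T0 CAS ⇒ retry; ctr=7 reg=6
Mismatch at 8.

step = 8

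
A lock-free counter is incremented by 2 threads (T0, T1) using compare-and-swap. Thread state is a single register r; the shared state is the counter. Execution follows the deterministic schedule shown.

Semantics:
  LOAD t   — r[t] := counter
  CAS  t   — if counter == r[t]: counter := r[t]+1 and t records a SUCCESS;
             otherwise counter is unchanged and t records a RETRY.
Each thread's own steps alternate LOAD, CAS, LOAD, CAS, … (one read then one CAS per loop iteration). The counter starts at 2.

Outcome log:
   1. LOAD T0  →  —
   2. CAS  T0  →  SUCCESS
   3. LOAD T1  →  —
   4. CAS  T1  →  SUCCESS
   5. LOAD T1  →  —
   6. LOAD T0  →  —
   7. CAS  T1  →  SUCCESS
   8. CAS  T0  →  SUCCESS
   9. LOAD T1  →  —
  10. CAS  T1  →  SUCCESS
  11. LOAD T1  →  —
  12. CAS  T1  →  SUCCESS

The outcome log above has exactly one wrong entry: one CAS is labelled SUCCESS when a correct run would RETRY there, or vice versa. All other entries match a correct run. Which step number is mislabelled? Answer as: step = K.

step = 8

Correct run:
T0 LOAD — after: cnt=2, r=2 — load
T0 CAS — after: cnt=3, r=2 — ok
T1 LOAD — after: cnt=3, r=3 — load
T1 CAS — after: cnt=4, r=3 — ok
T1 LOAD — after: cnt=4, r=4 — load
T0 LOAD — after: cnt=4, r=4 — load
T1 CAS — after: cnt=5, r=4 — ok
T0 CAS — after: cnt=5, r=4 — retry
T1 LOAD — after: cnt=5, r=5 — load
T1 CAS — after: cnt=6, r=5 — ok
T1 LOAD — after: cnt=6, r=6 — load
T1 CAS — after: cnt=7, r=6 — ok
Mismatch at 8.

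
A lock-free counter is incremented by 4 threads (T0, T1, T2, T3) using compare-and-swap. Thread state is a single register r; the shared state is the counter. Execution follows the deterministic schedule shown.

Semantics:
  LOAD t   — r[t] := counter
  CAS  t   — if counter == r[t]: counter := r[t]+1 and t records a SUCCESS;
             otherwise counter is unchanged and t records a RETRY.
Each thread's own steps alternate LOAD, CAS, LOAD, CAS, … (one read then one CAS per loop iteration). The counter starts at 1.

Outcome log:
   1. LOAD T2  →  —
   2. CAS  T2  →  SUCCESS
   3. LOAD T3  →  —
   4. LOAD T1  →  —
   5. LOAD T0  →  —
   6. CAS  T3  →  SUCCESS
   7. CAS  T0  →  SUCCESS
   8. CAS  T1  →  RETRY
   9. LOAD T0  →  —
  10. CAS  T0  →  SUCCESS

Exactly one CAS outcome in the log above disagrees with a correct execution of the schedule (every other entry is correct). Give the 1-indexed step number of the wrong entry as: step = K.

step = 7

Re-executing:
   1) LOAD T2:  M=1  r_T2=1
   2) CAS  T2:  M=2  r_T2=1 ✓
   3) LOAD T3:  M=2  r_T3=2
   4) LOAD T1:  M=2  r_T1=2
   5) LOAD T0:  M=2  r_T0=2
   6) CAS  T3:  M=3  r_T3=2 ✓
   7) CAS  T0:  M=3  r_T0=2 ✗
   8) CAS  T1:  M=3  r_T1=2 ✗
   9) LOAD T0:  M=3  r_T0=3
  10) CAS  T0:  M=4  r_T0=3 ✓
Flip is step 7.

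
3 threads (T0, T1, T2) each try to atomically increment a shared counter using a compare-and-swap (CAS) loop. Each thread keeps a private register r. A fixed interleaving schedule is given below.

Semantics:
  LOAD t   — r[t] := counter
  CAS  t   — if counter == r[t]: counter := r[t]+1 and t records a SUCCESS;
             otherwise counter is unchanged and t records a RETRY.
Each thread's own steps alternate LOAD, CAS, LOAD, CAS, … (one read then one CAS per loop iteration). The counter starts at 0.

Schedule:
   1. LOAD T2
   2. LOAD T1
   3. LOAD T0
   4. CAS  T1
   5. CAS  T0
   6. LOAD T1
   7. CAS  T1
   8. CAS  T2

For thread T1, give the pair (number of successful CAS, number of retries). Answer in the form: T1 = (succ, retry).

T1 = (2, 0)

T2 LOAD — after: cnt=0, r=0 — load
T1 LOAD — after: cnt=0, r=0 — load
T0 LOAD — after: cnt=0, r=0 — load
T1 CAS — after: cnt=1, r=0 — ok
T0 CAS — after: cnt=1, r=0 — retry
T1 LOAD — after: cnt=1, r=1 — load
T1 CAS — after: cnt=2, r=1 — ok
T2 CAS — after: cnt=2, r=0 — retry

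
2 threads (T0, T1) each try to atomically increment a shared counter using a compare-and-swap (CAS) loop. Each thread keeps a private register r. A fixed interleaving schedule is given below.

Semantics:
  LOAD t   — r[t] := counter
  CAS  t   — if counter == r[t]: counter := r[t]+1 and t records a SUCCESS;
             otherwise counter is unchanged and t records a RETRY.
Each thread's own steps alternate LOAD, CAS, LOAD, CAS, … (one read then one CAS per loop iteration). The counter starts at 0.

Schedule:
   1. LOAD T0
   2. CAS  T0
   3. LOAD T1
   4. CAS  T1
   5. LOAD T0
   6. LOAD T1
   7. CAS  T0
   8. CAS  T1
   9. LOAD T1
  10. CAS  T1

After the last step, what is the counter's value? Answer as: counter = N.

step 1: T0 LOAD ⇒ load; ctr=0 reg=0
step 2: T0 CAS ⇒ ok; ctr=1 reg=0
step 3: T1 LOAD ⇒ load; ctr=1 reg=1
step 4: T1 CAS ⇒ ok; ctr=2 reg=1
step 5: T0 LOAD ⇒ load; ctr=2 reg=2
step 6: T1 LOAD ⇒ load; ctr=2 reg=2
step 7: T0 CAS ⇒ ok; ctr=3 reg=2
step 8: T1 CAS ⇒ retry; ctr=3 reg=2
step 9: T1 LOAD ⇒ load; ctr=3 reg=3
step 10: T1 CAS ⇒ ok; ctr=4 reg=3

counter = 4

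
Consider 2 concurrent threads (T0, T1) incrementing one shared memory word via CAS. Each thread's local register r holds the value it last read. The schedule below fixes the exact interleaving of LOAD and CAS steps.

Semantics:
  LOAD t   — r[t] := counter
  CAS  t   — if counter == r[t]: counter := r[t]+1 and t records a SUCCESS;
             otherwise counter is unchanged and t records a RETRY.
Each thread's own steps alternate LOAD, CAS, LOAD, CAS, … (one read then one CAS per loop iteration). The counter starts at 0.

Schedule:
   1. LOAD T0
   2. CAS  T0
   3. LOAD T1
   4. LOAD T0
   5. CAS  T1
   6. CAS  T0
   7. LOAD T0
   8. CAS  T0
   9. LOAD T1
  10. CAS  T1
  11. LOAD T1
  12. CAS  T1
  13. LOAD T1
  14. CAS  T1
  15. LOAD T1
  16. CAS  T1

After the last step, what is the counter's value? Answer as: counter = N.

#1 T0 reads 0
#2 T0 CAS(0→1) writes; counter now 1
#3 T1 reads 1
#4 T0 reads 1
#5 T1 CAS(1→2) writes; counter now 2
#6 T0 CAS(1→2) fails; counter now 2
#7 T0 reads 2
#8 T0 CAS(2→3) writes; counter now 3
#9 T1 reads 3
#10 T1 CAS(3→4) writes; counter now 4
#11 T1 reads 4
#12 T1 CAS(4→5) writes; counter now 5
#13 T1 reads 5
#14 T1 CAS(5→6) writes; counter now 6
#15 T1 reads 6
#16 T1 CAS(6→7) writes; counter now 7

counter = 7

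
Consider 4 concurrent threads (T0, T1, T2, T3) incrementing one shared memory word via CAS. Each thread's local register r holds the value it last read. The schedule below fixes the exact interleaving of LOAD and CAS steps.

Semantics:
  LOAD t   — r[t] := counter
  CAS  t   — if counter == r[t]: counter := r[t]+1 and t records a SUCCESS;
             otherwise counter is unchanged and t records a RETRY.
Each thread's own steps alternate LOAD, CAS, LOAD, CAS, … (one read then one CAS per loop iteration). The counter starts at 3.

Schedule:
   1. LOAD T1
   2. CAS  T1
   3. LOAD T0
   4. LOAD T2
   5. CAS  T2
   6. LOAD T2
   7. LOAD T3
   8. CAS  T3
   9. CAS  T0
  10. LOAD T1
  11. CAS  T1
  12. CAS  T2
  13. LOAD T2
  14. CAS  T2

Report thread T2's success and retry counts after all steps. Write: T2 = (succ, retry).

step 1: T1 LOAD ⇒ load; ctr=3 reg=3
step 2: T1 CAS ⇒ ok; ctr=4 reg=3
step 3: T0 LOAD ⇒ load; ctr=4 reg=4
step 4: T2 LOAD ⇒ load; ctr=4 reg=4
step 5: T2 CAS ⇒ ok; ctr=5 reg=4
step 6: T2 LOAD ⇒ load; ctr=5 reg=5
step 7: T3 LOAD ⇒ load; ctr=5 reg=5
step 8: T3 CAS ⇒ ok; ctr=6 reg=5
step 9: T0 CAS ⇒ retry; ctr=6 reg=4
step 10: T1 LOAD ⇒ load; ctr=6 reg=6
step 11: T1 CAS ⇒ ok; ctr=7 reg=6
step 12: T2 CAS ⇒ retry; ctr=7 reg=5
step 13: T2 LOAD ⇒ load; ctr=7 reg=7
step 14: T2 CAS ⇒ ok; ctr=8 reg=7

T2 = (2, 1)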